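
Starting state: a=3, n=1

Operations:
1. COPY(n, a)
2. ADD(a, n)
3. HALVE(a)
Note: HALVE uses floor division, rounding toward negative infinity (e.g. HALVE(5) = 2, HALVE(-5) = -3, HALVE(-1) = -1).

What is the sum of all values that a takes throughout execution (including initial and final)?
15

Values of a at each step:
Initial: a = 3
After step 1: a = 3
After step 2: a = 6
After step 3: a = 3
Sum = 3 + 3 + 6 + 3 = 15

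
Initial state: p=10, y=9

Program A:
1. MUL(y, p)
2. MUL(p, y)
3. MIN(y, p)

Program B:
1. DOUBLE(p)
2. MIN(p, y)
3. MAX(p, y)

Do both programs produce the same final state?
No

Program A final state: p=900, y=90
Program B final state: p=9, y=9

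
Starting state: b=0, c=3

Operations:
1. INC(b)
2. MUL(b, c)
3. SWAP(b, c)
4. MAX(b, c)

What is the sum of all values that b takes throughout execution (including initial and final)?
10

Values of b at each step:
Initial: b = 0
After step 1: b = 1
After step 2: b = 3
After step 3: b = 3
After step 4: b = 3
Sum = 0 + 1 + 3 + 3 + 3 = 10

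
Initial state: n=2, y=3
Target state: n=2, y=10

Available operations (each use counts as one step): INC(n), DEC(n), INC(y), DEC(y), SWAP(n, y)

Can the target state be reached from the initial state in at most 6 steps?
No

The target state cannot be reached within 6 steps.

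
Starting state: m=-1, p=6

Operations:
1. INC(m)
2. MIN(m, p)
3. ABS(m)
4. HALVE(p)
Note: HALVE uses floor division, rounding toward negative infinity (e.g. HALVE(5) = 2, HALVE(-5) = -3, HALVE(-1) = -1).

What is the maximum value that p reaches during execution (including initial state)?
6

Values of p at each step:
Initial: p = 6 ← maximum
After step 1: p = 6
After step 2: p = 6
After step 3: p = 6
After step 4: p = 3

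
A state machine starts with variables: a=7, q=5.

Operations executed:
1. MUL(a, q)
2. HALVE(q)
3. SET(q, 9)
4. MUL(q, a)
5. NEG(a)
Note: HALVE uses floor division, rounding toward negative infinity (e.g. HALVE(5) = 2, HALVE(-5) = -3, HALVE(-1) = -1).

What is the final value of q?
q = 315

Tracing execution:
Step 1: MUL(a, q) → q = 5
Step 2: HALVE(q) → q = 2
Step 3: SET(q, 9) → q = 9
Step 4: MUL(q, a) → q = 315
Step 5: NEG(a) → q = 315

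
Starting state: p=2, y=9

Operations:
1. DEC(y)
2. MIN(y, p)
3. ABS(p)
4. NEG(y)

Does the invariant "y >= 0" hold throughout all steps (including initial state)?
No, violated after step 4

The invariant is violated after step 4.

State at each step:
Initial: p=2, y=9
After step 1: p=2, y=8
After step 2: p=2, y=2
After step 3: p=2, y=2
After step 4: p=2, y=-2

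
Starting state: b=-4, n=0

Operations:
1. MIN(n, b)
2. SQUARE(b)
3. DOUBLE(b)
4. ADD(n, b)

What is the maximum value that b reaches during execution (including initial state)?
32

Values of b at each step:
Initial: b = -4
After step 1: b = -4
After step 2: b = 16
After step 3: b = 32 ← maximum
After step 4: b = 32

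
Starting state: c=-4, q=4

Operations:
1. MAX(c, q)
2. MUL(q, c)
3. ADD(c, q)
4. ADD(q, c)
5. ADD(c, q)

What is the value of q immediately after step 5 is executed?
q = 36

Tracing q through execution:
Initial: q = 4
After step 1 (MAX(c, q)): q = 4
After step 2 (MUL(q, c)): q = 16
After step 3 (ADD(c, q)): q = 16
After step 4 (ADD(q, c)): q = 36
After step 5 (ADD(c, q)): q = 36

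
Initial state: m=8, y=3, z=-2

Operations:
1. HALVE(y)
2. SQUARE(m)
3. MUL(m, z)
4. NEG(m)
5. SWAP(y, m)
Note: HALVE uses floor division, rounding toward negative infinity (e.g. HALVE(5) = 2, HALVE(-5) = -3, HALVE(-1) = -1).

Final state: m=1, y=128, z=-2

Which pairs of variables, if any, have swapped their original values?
None

Comparing initial and final values:
z: -2 → -2
m: 8 → 1
y: 3 → 128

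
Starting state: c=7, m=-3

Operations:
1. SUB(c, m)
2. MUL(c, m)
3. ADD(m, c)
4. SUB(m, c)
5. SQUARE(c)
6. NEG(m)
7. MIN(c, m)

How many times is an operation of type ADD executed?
1

Counting ADD operations:
Step 3: ADD(m, c) ← ADD
Total: 1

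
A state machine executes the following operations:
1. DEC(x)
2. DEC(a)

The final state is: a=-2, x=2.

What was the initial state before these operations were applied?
a=-1, x=3

Working backwards:
Final state: a=-2, x=2
Before step 2 (DEC(a)): a=-1, x=2
Before step 1 (DEC(x)): a=-1, x=3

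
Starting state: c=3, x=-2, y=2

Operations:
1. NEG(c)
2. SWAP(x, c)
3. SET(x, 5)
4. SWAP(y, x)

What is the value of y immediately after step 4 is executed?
y = 5

Tracing y through execution:
Initial: y = 2
After step 1 (NEG(c)): y = 2
After step 2 (SWAP(x, c)): y = 2
After step 3 (SET(x, 5)): y = 2
After step 4 (SWAP(y, x)): y = 5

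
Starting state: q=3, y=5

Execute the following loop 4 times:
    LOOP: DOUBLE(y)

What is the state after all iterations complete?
q=3, y=80

Iteration trace:
Start: q=3, y=5
After iteration 1: q=3, y=10
After iteration 2: q=3, y=20
After iteration 3: q=3, y=40
After iteration 4: q=3, y=80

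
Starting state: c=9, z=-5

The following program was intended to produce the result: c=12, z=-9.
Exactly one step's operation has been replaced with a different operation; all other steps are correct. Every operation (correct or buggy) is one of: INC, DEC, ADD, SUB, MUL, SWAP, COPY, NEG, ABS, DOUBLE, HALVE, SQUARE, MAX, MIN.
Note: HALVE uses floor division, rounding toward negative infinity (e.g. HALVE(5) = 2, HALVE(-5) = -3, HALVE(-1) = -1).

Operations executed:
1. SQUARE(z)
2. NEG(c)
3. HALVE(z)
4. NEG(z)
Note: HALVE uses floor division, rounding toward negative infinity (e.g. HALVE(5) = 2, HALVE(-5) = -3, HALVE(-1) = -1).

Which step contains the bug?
Step 4

Trace with buggy code:
Initial: c=9, z=-5
After step 1: c=9, z=25
After step 2: c=-9, z=25
After step 3: c=-9, z=12
After step 4: c=-9, z=-12
Actual final c=-9, z=-12 ≠ expected c=12, z=-9.
Step 4 is the only position where a single-operation replacement can produce the expected result.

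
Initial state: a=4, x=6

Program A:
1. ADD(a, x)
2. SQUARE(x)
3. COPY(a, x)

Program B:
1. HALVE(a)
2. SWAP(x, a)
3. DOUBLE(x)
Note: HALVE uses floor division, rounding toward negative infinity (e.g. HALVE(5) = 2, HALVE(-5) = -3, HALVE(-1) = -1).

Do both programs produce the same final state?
No

Program A final state: a=36, x=36
Program B final state: a=6, x=4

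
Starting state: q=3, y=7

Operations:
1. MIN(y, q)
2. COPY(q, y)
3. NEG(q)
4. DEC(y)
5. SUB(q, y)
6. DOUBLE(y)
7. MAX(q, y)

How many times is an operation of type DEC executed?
1

Counting DEC operations:
Step 4: DEC(y) ← DEC
Total: 1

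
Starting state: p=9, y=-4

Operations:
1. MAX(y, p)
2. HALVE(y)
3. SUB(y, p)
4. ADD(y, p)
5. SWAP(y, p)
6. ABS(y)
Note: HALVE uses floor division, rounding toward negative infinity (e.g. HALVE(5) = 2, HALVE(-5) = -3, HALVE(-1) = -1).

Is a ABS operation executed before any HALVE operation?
No

First ABS: step 6
First HALVE: step 2
Since 6 > 2, HALVE comes first.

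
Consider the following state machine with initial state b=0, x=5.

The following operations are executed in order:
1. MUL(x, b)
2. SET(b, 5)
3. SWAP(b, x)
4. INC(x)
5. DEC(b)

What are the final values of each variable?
{b: -1, x: 6}

Step-by-step execution:
Initial: b=0, x=5
After step 1 (MUL(x, b)): b=0, x=0
After step 2 (SET(b, 5)): b=5, x=0
After step 3 (SWAP(b, x)): b=0, x=5
After step 4 (INC(x)): b=0, x=6
After step 5 (DEC(b)): b=-1, x=6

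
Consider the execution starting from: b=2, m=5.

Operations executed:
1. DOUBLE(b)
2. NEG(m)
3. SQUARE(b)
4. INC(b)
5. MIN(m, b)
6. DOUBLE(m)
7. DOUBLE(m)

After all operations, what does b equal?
b = 17

Tracing execution:
Step 1: DOUBLE(b) → b = 4
Step 2: NEG(m) → b = 4
Step 3: SQUARE(b) → b = 16
Step 4: INC(b) → b = 17
Step 5: MIN(m, b) → b = 17
Step 6: DOUBLE(m) → b = 17
Step 7: DOUBLE(m) → b = 17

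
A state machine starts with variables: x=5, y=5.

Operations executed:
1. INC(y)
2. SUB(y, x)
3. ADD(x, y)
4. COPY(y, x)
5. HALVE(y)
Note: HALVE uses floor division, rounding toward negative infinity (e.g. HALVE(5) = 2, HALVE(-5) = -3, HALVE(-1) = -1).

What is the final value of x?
x = 6

Tracing execution:
Step 1: INC(y) → x = 5
Step 2: SUB(y, x) → x = 5
Step 3: ADD(x, y) → x = 6
Step 4: COPY(y, x) → x = 6
Step 5: HALVE(y) → x = 6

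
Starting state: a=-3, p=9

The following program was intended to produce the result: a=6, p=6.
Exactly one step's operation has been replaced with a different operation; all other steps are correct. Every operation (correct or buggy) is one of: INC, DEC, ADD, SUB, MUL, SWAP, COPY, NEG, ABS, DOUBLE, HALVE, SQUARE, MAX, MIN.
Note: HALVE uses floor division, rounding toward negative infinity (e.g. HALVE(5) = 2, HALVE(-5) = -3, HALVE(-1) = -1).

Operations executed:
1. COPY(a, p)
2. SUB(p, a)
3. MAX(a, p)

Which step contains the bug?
Step 1

Trace with buggy code:
Initial: a=-3, p=9
After step 1: a=9, p=9
After step 2: a=9, p=0
After step 3: a=9, p=0
Actual final a=9, p=0 ≠ expected a=6, p=6.
Step 1 is the only position where a single-operation replacement can produce the expected result.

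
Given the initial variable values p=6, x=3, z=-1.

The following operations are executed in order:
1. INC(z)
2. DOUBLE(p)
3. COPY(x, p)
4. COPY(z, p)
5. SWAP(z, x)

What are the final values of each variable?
{p: 12, x: 12, z: 12}

Step-by-step execution:
Initial: p=6, x=3, z=-1
After step 1 (INC(z)): p=6, x=3, z=0
After step 2 (DOUBLE(p)): p=12, x=3, z=0
After step 3 (COPY(x, p)): p=12, x=12, z=0
After step 4 (COPY(z, p)): p=12, x=12, z=12
After step 5 (SWAP(z, x)): p=12, x=12, z=12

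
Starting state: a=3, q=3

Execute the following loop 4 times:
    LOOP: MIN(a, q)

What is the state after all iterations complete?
a=3, q=3

Iteration trace:
Start: a=3, q=3
After iteration 1: a=3, q=3
After iteration 2: a=3, q=3
After iteration 3: a=3, q=3
After iteration 4: a=3, q=3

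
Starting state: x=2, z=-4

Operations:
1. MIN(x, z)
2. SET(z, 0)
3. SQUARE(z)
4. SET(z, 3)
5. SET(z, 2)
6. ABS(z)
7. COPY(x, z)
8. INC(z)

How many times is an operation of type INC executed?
1

Counting INC operations:
Step 8: INC(z) ← INC
Total: 1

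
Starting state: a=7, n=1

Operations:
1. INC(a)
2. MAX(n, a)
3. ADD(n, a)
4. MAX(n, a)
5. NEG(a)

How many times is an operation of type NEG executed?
1

Counting NEG operations:
Step 5: NEG(a) ← NEG
Total: 1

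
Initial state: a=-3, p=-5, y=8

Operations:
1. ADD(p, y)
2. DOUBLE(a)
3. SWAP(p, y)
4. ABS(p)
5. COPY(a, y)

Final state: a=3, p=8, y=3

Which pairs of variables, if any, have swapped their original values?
None

Comparing initial and final values:
p: -5 → 8
a: -3 → 3
y: 8 → 3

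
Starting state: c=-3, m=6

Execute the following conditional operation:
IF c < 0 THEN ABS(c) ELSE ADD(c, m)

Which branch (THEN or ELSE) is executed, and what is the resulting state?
Branch: THEN, Final state: c=3, m=6

Evaluating condition: c < 0
c = -3
Condition is True, so THEN branch executes
After ABS(c): c=3, m=6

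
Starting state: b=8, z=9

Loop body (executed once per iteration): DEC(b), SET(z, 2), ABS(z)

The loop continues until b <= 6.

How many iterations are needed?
2

Tracing iterations:
Initial: b=8, z=9
After iteration 1: b=7, z=2
After iteration 2: b=6, z=2
b <= 6 now holds, so the loop exits after 2 iterations.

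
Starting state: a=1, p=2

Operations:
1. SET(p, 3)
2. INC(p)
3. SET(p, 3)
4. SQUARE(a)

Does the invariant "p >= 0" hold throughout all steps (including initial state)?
Yes

The invariant holds at every step.

State at each step:
Initial: a=1, p=2
After step 1: a=1, p=3
After step 2: a=1, p=4
After step 3: a=1, p=3
After step 4: a=1, p=3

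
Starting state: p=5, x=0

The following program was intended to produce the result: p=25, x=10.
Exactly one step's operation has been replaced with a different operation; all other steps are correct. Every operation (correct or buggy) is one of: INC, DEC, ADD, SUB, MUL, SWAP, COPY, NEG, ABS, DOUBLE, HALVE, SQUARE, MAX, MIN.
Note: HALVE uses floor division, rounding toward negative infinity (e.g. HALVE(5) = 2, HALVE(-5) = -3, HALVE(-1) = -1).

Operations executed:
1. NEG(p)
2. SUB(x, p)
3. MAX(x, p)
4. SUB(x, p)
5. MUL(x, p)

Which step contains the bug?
Step 5

Trace with buggy code:
Initial: p=5, x=0
After step 1: p=-5, x=0
After step 2: p=-5, x=5
After step 3: p=-5, x=5
After step 4: p=-5, x=10
After step 5: p=-5, x=-50
Actual final p=-5, x=-50 ≠ expected p=25, x=10.
Step 5 is the only position where a single-operation replacement can produce the expected result.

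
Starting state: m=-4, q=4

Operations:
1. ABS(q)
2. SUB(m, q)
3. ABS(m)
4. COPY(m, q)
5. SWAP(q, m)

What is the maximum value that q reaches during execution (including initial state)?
4

Values of q at each step:
Initial: q = 4 ← maximum
After step 1: q = 4
After step 2: q = 4
After step 3: q = 4
After step 4: q = 4
After step 5: q = 4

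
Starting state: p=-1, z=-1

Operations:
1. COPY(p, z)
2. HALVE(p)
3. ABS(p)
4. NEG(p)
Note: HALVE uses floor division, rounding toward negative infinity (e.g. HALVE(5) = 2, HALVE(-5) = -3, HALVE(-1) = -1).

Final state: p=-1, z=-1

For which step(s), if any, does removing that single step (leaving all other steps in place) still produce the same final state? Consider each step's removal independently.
Step(s) 1, 2

Testing removal of each single step:
Without step 1: final = p=-1, z=-1 (same)
Without step 2: final = p=-1, z=-1 (same)
Without step 3: final = p=1, z=-1 (different)
Without step 4: final = p=1, z=-1 (different)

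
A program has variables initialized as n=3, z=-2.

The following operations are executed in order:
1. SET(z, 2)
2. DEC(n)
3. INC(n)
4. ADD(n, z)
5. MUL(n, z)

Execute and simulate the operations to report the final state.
{n: 10, z: 2}

Step-by-step execution:
Initial: n=3, z=-2
After step 1 (SET(z, 2)): n=3, z=2
After step 2 (DEC(n)): n=2, z=2
After step 3 (INC(n)): n=3, z=2
After step 4 (ADD(n, z)): n=5, z=2
After step 5 (MUL(n, z)): n=10, z=2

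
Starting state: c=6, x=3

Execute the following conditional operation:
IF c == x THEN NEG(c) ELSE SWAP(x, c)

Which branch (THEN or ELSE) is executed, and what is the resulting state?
Branch: ELSE, Final state: c=3, x=6

Evaluating condition: c == x
c = 6, x = 3
Condition is False, so ELSE branch executes
After SWAP(x, c): c=3, x=6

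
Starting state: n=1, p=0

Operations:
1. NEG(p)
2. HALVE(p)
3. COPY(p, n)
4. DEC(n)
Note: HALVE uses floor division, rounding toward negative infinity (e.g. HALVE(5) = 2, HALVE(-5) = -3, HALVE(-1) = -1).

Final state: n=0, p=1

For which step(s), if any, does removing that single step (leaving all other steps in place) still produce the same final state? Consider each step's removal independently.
Step(s) 1, 2

Testing removal of each single step:
Without step 1: final = n=0, p=1 (same)
Without step 2: final = n=0, p=1 (same)
Without step 3: final = n=0, p=0 (different)
Without step 4: final = n=1, p=1 (different)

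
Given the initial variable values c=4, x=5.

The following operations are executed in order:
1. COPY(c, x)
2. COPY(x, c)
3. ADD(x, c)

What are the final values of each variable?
{c: 5, x: 10}

Step-by-step execution:
Initial: c=4, x=5
After step 1 (COPY(c, x)): c=5, x=5
After step 2 (COPY(x, c)): c=5, x=5
After step 3 (ADD(x, c)): c=5, x=10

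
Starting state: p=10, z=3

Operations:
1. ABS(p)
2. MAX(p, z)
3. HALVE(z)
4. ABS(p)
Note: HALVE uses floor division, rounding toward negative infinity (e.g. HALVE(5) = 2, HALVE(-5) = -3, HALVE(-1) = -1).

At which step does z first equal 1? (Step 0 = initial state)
Step 3

Tracing z:
Initial: z = 3
After step 1: z = 3
After step 2: z = 3
After step 3: z = 1 ← first occurrence
After step 4: z = 1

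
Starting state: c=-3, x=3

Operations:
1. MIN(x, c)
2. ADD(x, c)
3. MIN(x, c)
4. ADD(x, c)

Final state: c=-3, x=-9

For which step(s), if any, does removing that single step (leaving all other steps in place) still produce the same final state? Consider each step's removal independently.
Step(s) 3

Testing removal of each single step:
Without step 1: final = c=-3, x=-6 (different)
Without step 2: final = c=-3, x=-6 (different)
Without step 3: final = c=-3, x=-9 (same)
Without step 4: final = c=-3, x=-6 (different)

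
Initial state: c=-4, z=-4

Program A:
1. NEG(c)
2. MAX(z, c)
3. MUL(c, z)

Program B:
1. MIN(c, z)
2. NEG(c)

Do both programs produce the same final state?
No

Program A final state: c=16, z=4
Program B final state: c=4, z=-4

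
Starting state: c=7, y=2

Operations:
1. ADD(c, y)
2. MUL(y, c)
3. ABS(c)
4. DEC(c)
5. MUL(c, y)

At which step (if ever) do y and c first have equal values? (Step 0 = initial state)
Never

y and c never become equal during execution.

Comparing values at each step:
Initial: y=2, c=7
After step 1: y=2, c=9
After step 2: y=18, c=9
After step 3: y=18, c=9
After step 4: y=18, c=8
After step 5: y=18, c=144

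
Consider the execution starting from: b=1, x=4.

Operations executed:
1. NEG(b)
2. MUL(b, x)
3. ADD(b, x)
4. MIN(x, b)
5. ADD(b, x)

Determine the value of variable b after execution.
b = 0

Tracing execution:
Step 1: NEG(b) → b = -1
Step 2: MUL(b, x) → b = -4
Step 3: ADD(b, x) → b = 0
Step 4: MIN(x, b) → b = 0
Step 5: ADD(b, x) → b = 0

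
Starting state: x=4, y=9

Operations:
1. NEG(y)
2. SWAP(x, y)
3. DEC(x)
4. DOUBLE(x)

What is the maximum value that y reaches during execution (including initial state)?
9

Values of y at each step:
Initial: y = 9 ← maximum
After step 1: y = -9
After step 2: y = 4
After step 3: y = 4
After step 4: y = 4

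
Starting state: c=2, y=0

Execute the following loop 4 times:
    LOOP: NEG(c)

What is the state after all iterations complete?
c=2, y=0

Iteration trace:
Start: c=2, y=0
After iteration 1: c=-2, y=0
After iteration 2: c=2, y=0
After iteration 3: c=-2, y=0
After iteration 4: c=2, y=0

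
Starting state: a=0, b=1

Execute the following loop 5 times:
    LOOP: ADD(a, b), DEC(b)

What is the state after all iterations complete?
a=-5, b=-4

Iteration trace:
Start: a=0, b=1
After iteration 1: a=1, b=0
After iteration 2: a=1, b=-1
After iteration 3: a=0, b=-2
After iteration 4: a=-2, b=-3
After iteration 5: a=-5, b=-4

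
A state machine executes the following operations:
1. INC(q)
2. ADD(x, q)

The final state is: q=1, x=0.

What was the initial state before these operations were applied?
q=0, x=-1

Working backwards:
Final state: q=1, x=0
Before step 2 (ADD(x, q)): q=1, x=-1
Before step 1 (INC(q)): q=0, x=-1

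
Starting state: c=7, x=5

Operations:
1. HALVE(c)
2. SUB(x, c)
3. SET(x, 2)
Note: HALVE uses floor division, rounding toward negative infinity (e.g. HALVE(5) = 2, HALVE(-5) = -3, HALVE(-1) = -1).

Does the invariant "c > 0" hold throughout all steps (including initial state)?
Yes

The invariant holds at every step.

State at each step:
Initial: c=7, x=5
After step 1: c=3, x=5
After step 2: c=3, x=2
After step 3: c=3, x=2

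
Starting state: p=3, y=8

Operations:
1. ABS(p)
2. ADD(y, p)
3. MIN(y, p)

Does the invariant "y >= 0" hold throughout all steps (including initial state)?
Yes

The invariant holds at every step.

State at each step:
Initial: p=3, y=8
After step 1: p=3, y=8
After step 2: p=3, y=11
After step 3: p=3, y=3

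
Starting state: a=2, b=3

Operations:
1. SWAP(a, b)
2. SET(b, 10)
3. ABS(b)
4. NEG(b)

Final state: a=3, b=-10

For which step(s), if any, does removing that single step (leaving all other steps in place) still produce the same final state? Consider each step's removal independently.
Step(s) 3

Testing removal of each single step:
Without step 1: final = a=2, b=-10 (different)
Without step 2: final = a=3, b=-2 (different)
Without step 3: final = a=3, b=-10 (same)
Without step 4: final = a=3, b=10 (different)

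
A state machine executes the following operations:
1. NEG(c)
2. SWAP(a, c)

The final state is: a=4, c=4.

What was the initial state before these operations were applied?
a=4, c=-4

Working backwards:
Final state: a=4, c=4
Before step 2 (SWAP(a, c)): a=4, c=4
Before step 1 (NEG(c)): a=4, c=-4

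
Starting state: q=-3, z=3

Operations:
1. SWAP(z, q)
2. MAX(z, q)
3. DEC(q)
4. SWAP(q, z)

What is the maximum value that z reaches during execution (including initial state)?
3

Values of z at each step:
Initial: z = 3 ← maximum
After step 1: z = -3
After step 2: z = 3
After step 3: z = 3
After step 4: z = 2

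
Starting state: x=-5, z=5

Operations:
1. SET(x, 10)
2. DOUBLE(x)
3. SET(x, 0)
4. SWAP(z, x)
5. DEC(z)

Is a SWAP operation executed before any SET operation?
No

First SWAP: step 4
First SET: step 1
Since 4 > 1, SET comes first.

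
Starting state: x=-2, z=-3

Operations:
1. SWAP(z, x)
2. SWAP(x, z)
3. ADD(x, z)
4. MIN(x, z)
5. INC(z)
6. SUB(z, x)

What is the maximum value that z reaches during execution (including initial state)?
3

Values of z at each step:
Initial: z = -3
After step 1: z = -2
After step 2: z = -3
After step 3: z = -3
After step 4: z = -3
After step 5: z = -2
After step 6: z = 3 ← maximum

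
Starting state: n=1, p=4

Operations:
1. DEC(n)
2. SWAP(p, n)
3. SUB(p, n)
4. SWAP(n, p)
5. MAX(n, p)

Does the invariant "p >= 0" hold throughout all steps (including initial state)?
No, violated after step 3

The invariant is violated after step 3.

State at each step:
Initial: n=1, p=4
After step 1: n=0, p=4
After step 2: n=4, p=0
After step 3: n=4, p=-4
After step 4: n=-4, p=4
After step 5: n=4, p=4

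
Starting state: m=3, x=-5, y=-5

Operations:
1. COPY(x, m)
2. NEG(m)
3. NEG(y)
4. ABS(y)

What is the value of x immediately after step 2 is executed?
x = 3

Tracing x through execution:
Initial: x = -5
After step 1 (COPY(x, m)): x = 3
After step 2 (NEG(m)): x = 3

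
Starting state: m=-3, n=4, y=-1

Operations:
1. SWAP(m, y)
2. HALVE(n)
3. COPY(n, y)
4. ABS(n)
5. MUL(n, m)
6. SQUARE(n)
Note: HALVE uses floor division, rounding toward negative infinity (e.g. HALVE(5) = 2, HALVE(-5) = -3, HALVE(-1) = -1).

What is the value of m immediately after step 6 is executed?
m = -1

Tracing m through execution:
Initial: m = -3
After step 1 (SWAP(m, y)): m = -1
After step 2 (HALVE(n)): m = -1
After step 3 (COPY(n, y)): m = -1
After step 4 (ABS(n)): m = -1
After step 5 (MUL(n, m)): m = -1
After step 6 (SQUARE(n)): m = -1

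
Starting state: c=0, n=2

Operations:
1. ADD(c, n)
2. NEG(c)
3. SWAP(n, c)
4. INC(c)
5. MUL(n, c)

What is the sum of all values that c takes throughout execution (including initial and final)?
8

Values of c at each step:
Initial: c = 0
After step 1: c = 2
After step 2: c = -2
After step 3: c = 2
After step 4: c = 3
After step 5: c = 3
Sum = 0 + 2 + -2 + 2 + 3 + 3 = 8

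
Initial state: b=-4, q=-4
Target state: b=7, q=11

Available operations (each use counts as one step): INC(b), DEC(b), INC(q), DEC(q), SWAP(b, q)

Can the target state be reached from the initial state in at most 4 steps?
No

The target state cannot be reached within 4 steps.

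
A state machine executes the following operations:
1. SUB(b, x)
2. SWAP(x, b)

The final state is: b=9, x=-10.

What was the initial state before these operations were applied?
b=-1, x=9

Working backwards:
Final state: b=9, x=-10
Before step 2 (SWAP(x, b)): b=-10, x=9
Before step 1 (SUB(b, x)): b=-1, x=9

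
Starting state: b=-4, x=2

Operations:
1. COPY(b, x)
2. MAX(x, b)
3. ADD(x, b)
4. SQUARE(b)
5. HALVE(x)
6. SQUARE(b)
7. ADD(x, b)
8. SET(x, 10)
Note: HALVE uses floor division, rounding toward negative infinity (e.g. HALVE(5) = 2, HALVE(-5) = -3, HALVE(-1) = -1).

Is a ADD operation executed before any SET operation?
Yes

First ADD: step 3
First SET: step 8
Since 3 < 8, ADD comes first.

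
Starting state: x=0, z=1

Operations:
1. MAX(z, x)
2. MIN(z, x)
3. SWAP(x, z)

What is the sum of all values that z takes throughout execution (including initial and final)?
2

Values of z at each step:
Initial: z = 1
After step 1: z = 1
After step 2: z = 0
After step 3: z = 0
Sum = 1 + 1 + 0 + 0 = 2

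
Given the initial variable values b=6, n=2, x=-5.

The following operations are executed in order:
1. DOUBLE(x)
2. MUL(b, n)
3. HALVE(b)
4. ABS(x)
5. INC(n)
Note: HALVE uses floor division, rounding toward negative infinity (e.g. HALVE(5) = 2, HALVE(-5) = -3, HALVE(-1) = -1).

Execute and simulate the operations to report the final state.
{b: 6, n: 3, x: 10}

Step-by-step execution:
Initial: b=6, n=2, x=-5
After step 1 (DOUBLE(x)): b=6, n=2, x=-10
After step 2 (MUL(b, n)): b=12, n=2, x=-10
After step 3 (HALVE(b)): b=6, n=2, x=-10
After step 4 (ABS(x)): b=6, n=2, x=10
After step 5 (INC(n)): b=6, n=3, x=10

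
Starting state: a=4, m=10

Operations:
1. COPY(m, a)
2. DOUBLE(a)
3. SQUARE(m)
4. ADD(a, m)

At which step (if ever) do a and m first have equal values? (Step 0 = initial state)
Step 1

a and m first become equal after step 1.

Comparing values at each step:
Initial: a=4, m=10
After step 1: a=4, m=4 ← equal!
After step 2: a=8, m=4
After step 3: a=8, m=16
After step 4: a=24, m=16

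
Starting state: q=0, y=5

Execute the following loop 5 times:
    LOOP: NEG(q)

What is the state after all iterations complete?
q=0, y=5

Iteration trace:
Start: q=0, y=5
After iteration 1: q=0, y=5
After iteration 2: q=0, y=5
After iteration 3: q=0, y=5
After iteration 4: q=0, y=5
After iteration 5: q=0, y=5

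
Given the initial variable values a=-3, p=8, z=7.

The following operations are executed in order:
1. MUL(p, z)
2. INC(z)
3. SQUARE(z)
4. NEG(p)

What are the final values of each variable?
{a: -3, p: -56, z: 64}

Step-by-step execution:
Initial: a=-3, p=8, z=7
After step 1 (MUL(p, z)): a=-3, p=56, z=7
After step 2 (INC(z)): a=-3, p=56, z=8
After step 3 (SQUARE(z)): a=-3, p=56, z=64
After step 4 (NEG(p)): a=-3, p=-56, z=64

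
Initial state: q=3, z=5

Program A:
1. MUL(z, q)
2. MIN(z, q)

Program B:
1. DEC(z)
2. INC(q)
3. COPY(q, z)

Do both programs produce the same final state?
No

Program A final state: q=3, z=3
Program B final state: q=4, z=4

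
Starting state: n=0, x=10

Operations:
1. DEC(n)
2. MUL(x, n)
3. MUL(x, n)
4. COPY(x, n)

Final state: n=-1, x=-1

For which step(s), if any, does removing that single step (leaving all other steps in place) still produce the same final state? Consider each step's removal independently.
Step(s) 2, 3

Testing removal of each single step:
Without step 1: final = n=0, x=0 (different)
Without step 2: final = n=-1, x=-1 (same)
Without step 3: final = n=-1, x=-1 (same)
Without step 4: final = n=-1, x=10 (different)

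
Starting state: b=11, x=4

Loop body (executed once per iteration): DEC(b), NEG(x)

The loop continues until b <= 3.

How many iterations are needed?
8

Tracing iterations:
Initial: b=11, x=4
After iteration 1: b=10, x=-4
After iteration 2: b=9, x=4
After iteration 3: b=8, x=-4
After iteration 4: b=7, x=4
After iteration 5: b=6, x=-4
After iteration 6: b=5, x=4
After iteration 7: b=4, x=-4
After iteration 8: b=3, x=4
b <= 3 now holds, so the loop exits after 8 iterations.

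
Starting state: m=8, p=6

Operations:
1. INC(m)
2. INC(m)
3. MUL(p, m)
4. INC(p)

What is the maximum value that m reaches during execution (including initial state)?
10

Values of m at each step:
Initial: m = 8
After step 1: m = 9
After step 2: m = 10 ← maximum
After step 3: m = 10
After step 4: m = 10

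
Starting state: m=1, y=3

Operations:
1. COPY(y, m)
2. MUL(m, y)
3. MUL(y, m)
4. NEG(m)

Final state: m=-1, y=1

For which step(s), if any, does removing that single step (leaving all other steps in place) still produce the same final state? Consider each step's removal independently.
Step(s) 2, 3

Testing removal of each single step:
Without step 1: final = m=-3, y=9 (different)
Without step 2: final = m=-1, y=1 (same)
Without step 3: final = m=-1, y=1 (same)
Without step 4: final = m=1, y=1 (different)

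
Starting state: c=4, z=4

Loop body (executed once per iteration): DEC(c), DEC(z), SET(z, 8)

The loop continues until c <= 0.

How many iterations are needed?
4

Tracing iterations:
Initial: c=4, z=4
After iteration 1: c=3, z=8
After iteration 2: c=2, z=8
After iteration 3: c=1, z=8
After iteration 4: c=0, z=8
c <= 0 now holds, so the loop exits after 4 iterations.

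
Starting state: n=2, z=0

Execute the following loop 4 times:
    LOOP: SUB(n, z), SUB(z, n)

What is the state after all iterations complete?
n=26, z=-42

Iteration trace:
Start: n=2, z=0
After iteration 1: n=2, z=-2
After iteration 2: n=4, z=-6
After iteration 3: n=10, z=-16
After iteration 4: n=26, z=-42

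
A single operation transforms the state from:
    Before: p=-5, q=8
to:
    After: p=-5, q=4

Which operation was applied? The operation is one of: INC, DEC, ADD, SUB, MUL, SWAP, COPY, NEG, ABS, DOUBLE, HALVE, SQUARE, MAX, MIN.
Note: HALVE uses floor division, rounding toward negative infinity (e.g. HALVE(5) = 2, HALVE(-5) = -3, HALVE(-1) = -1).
HALVE(q)

Analyzing the change:
Before: p=-5, q=8
After: p=-5, q=4
Variable q changed from 8 to 4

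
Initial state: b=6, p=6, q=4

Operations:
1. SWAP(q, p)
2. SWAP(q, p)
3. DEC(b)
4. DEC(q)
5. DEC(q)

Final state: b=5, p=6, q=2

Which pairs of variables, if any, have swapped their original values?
None

Comparing initial and final values:
b: 6 → 5
p: 6 → 6
q: 4 → 2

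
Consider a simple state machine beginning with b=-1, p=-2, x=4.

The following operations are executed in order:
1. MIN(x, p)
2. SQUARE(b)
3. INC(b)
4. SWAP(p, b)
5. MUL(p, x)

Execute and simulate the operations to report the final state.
{b: -2, p: -4, x: -2}

Step-by-step execution:
Initial: b=-1, p=-2, x=4
After step 1 (MIN(x, p)): b=-1, p=-2, x=-2
After step 2 (SQUARE(b)): b=1, p=-2, x=-2
After step 3 (INC(b)): b=2, p=-2, x=-2
After step 4 (SWAP(p, b)): b=-2, p=2, x=-2
After step 5 (MUL(p, x)): b=-2, p=-4, x=-2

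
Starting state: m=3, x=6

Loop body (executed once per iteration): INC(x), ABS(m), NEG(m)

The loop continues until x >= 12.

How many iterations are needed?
6

Tracing iterations:
Initial: m=3, x=6
After iteration 1: m=-3, x=7
After iteration 2: m=-3, x=8
After iteration 3: m=-3, x=9
After iteration 4: m=-3, x=10
After iteration 5: m=-3, x=11
After iteration 6: m=-3, x=12
x >= 12 now holds, so the loop exits after 6 iterations.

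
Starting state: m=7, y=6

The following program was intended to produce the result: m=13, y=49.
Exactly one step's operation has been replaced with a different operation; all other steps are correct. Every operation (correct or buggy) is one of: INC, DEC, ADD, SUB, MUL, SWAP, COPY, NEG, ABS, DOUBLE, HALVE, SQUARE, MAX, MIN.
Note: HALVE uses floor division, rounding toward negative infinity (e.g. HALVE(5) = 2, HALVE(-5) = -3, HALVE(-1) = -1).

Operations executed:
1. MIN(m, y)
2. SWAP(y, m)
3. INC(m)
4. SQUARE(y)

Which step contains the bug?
Step 1

Trace with buggy code:
Initial: m=7, y=6
After step 1: m=6, y=6
After step 2: m=6, y=6
After step 3: m=7, y=6
After step 4: m=7, y=36
Actual final m=7, y=36 ≠ expected m=13, y=49.
Step 1 is the only position where a single-operation replacement can produce the expected result.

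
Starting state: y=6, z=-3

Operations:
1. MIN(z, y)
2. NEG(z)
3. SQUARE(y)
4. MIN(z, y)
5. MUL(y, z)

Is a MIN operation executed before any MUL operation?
Yes

First MIN: step 1
First MUL: step 5
Since 1 < 5, MIN comes first.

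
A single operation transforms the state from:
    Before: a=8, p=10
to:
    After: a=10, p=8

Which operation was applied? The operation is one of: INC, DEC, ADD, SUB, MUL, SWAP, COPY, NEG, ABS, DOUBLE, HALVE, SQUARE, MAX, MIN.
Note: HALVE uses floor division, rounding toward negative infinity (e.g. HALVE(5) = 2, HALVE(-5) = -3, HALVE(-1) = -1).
SWAP(p, a)

Analyzing the change:
Before: a=8, p=10
After: a=10, p=8
Variable p changed from 10 to 8
Variable a changed from 8 to 10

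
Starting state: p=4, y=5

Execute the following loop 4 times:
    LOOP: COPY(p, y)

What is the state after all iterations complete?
p=5, y=5

Iteration trace:
Start: p=4, y=5
After iteration 1: p=5, y=5
After iteration 2: p=5, y=5
After iteration 3: p=5, y=5
After iteration 4: p=5, y=5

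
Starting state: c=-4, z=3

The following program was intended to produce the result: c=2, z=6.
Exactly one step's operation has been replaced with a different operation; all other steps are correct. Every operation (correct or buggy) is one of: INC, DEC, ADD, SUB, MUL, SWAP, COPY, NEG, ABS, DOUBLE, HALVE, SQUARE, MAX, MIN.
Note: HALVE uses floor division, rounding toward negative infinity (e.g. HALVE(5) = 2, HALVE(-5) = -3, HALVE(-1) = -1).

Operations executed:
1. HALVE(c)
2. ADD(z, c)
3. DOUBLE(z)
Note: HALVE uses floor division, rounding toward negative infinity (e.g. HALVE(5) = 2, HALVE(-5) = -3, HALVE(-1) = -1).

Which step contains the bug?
Step 2

Trace with buggy code:
Initial: c=-4, z=3
After step 1: c=-2, z=3
After step 2: c=-2, z=1
After step 3: c=-2, z=2
Actual final c=-2, z=2 ≠ expected c=2, z=6.
Step 2 is the only position where a single-operation replacement can produce the expected result.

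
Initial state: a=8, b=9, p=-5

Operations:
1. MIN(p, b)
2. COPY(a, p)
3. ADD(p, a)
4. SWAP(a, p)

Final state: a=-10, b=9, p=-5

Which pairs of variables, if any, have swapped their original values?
None

Comparing initial and final values:
p: -5 → -5
a: 8 → -10
b: 9 → 9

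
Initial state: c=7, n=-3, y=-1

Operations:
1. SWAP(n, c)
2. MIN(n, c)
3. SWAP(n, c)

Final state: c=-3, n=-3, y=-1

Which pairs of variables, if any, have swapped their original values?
None

Comparing initial and final values:
y: -1 → -1
n: -3 → -3
c: 7 → -3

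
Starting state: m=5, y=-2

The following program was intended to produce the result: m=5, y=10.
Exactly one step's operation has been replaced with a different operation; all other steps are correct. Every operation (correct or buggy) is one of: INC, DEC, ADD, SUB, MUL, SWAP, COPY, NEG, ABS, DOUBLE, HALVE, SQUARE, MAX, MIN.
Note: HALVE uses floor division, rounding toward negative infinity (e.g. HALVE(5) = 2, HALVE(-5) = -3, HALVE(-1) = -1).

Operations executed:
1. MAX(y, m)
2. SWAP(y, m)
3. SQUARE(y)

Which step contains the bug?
Step 3

Trace with buggy code:
Initial: m=5, y=-2
After step 1: m=5, y=5
After step 2: m=5, y=5
After step 3: m=5, y=25
Actual final m=5, y=25 ≠ expected m=5, y=10.
Step 3 is the only position where a single-operation replacement can produce the expected result.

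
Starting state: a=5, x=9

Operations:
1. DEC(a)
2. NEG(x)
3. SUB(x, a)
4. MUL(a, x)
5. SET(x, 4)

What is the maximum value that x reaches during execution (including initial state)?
9

Values of x at each step:
Initial: x = 9 ← maximum
After step 1: x = 9
After step 2: x = -9
After step 3: x = -13
After step 4: x = -13
After step 5: x = 4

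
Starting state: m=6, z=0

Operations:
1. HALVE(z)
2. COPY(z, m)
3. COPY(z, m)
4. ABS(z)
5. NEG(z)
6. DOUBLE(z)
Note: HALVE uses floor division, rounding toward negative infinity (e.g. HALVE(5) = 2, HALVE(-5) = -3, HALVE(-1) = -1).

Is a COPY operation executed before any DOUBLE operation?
Yes

First COPY: step 2
First DOUBLE: step 6
Since 2 < 6, COPY comes first.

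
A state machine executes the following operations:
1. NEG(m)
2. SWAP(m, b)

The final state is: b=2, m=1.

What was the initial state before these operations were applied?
b=1, m=-2

Working backwards:
Final state: b=2, m=1
Before step 2 (SWAP(m, b)): b=1, m=2
Before step 1 (NEG(m)): b=1, m=-2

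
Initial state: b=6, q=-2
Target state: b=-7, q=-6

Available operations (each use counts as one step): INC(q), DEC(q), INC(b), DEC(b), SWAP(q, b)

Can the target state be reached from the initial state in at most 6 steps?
No

The target state cannot be reached within 6 steps.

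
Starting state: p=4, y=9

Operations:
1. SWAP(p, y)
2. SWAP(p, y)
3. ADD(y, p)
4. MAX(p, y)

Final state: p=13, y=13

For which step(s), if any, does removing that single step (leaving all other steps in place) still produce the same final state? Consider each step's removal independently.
Step(s) 1, 2

Testing removal of each single step:
Without step 1: final = p=13, y=13 (same)
Without step 2: final = p=13, y=13 (same)
Without step 3: final = p=9, y=9 (different)
Without step 4: final = p=4, y=13 (different)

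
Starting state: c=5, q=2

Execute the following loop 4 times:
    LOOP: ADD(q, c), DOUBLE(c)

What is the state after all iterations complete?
c=80, q=77

Iteration trace:
Start: c=5, q=2
After iteration 1: c=10, q=7
After iteration 2: c=20, q=17
After iteration 3: c=40, q=37
After iteration 4: c=80, q=77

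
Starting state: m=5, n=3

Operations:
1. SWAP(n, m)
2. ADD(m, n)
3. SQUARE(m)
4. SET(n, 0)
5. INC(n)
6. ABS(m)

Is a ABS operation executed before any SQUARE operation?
No

First ABS: step 6
First SQUARE: step 3
Since 6 > 3, SQUARE comes first.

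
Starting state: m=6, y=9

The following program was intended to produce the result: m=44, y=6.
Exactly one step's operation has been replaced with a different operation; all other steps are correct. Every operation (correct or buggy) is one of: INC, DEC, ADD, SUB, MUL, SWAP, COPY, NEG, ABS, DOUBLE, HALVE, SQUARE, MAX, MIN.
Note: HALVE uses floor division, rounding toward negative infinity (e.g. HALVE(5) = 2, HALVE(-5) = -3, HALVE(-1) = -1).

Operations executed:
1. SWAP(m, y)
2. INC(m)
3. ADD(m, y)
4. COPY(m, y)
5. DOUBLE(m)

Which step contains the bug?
Step 4

Trace with buggy code:
Initial: m=6, y=9
After step 1: m=9, y=6
After step 2: m=10, y=6
After step 3: m=16, y=6
After step 4: m=6, y=6
After step 5: m=12, y=6
Actual final m=12, y=6 ≠ expected m=44, y=6.
Step 4 is the only position where a single-operation replacement can produce the expected result.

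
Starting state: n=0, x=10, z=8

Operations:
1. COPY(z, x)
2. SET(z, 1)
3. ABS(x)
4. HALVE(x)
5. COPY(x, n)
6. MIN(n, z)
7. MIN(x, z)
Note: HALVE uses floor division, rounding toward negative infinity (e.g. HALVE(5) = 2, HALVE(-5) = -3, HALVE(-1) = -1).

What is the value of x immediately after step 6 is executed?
x = 0

Tracing x through execution:
Initial: x = 10
After step 1 (COPY(z, x)): x = 10
After step 2 (SET(z, 1)): x = 10
After step 3 (ABS(x)): x = 10
After step 4 (HALVE(x)): x = 5
After step 5 (COPY(x, n)): x = 0
After step 6 (MIN(n, z)): x = 0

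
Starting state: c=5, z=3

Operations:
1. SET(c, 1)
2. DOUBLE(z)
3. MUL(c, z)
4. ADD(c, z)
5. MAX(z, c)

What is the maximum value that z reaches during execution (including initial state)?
12

Values of z at each step:
Initial: z = 3
After step 1: z = 3
After step 2: z = 6
After step 3: z = 6
After step 4: z = 6
After step 5: z = 12 ← maximum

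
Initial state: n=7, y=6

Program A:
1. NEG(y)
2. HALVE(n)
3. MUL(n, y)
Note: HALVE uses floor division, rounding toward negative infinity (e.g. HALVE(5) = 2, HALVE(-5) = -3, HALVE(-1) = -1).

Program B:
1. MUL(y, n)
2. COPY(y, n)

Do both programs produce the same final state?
No

Program A final state: n=-18, y=-6
Program B final state: n=7, y=7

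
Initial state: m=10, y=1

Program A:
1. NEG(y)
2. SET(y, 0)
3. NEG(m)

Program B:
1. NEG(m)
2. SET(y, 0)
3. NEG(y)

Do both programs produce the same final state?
Yes

Program A final state: m=-10, y=0
Program B final state: m=-10, y=0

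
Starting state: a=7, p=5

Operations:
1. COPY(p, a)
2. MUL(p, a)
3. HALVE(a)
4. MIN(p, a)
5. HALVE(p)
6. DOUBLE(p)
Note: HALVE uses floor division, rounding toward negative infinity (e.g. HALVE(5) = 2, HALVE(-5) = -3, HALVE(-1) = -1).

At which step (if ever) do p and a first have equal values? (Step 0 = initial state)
Step 1

p and a first become equal after step 1.

Comparing values at each step:
Initial: p=5, a=7
After step 1: p=7, a=7 ← equal!
After step 2: p=49, a=7
After step 3: p=49, a=3
After step 4: p=3, a=3 ← equal!
After step 5: p=1, a=3
After step 6: p=2, a=3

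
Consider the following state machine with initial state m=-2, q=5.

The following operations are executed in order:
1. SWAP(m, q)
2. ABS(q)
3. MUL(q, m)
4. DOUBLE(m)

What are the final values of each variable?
{m: 10, q: 10}

Step-by-step execution:
Initial: m=-2, q=5
After step 1 (SWAP(m, q)): m=5, q=-2
After step 2 (ABS(q)): m=5, q=2
After step 3 (MUL(q, m)): m=5, q=10
After step 4 (DOUBLE(m)): m=10, q=10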